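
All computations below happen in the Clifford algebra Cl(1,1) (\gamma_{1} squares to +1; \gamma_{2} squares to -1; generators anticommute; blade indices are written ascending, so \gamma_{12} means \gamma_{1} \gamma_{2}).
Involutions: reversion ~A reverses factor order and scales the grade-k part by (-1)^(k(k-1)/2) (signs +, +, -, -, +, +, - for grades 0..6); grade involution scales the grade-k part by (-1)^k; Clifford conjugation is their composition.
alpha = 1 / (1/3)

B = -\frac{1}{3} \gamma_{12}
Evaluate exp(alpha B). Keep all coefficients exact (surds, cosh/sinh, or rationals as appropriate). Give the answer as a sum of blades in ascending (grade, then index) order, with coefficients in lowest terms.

B^2 = (-\frac{1}{3})^2*(\gamma_{12})^2 = \frac{1}{9}*(+1) = \frac{1}{9} (a basis 2-blade squares to minus the product of its generators' squares).
B^2 = \frac{1}{9} — a positive square means the series sums to a boost: l = \frac{1}{3}, alpha*l = 1, so exp(alpha B) = cosh(1) + (sinh(1)/(\frac{1}{3}))*B = \cosh{\left(1 \right)} + (3 \sinh{\left(1 \right)})*B.
Answer: \cosh{\left(1 \right)} - \sinh{\left(1 \right)} \gamma_{12}


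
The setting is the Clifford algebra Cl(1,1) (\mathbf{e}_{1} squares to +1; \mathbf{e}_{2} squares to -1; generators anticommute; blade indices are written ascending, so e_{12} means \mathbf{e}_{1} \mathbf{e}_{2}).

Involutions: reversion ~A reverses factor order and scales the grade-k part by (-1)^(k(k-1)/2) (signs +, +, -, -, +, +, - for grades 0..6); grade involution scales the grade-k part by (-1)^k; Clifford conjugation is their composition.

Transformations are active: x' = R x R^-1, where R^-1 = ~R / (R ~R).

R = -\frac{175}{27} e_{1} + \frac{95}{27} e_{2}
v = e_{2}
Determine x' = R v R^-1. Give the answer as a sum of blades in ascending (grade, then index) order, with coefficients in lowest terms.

~R = -\frac{175}{27} e_{1} + \frac{95}{27} e_{2}, and R ~R = \frac{800}{27}, so R^-1 = ~R / (\frac{800}{27}).
R v = -\frac{95}{27} - \frac{175}{27} e_{12}
Answer: \frac{665}{432} e_{1} - \frac{793}{432} e_{2}


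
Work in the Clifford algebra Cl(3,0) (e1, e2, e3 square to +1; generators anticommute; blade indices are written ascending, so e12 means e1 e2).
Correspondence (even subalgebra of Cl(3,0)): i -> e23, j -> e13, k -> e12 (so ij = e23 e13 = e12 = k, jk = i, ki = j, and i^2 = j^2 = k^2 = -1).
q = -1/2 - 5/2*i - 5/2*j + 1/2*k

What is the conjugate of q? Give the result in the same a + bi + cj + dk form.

In blades: q = -1/2 + 1/2*e12 - 5/2*e13 - 5/2*e23.
Quaternion conjugation is reversion on the even subalgebra: the scalar is fixed and every grade-2 blade flips sign, giving -1/2 - 1/2*e12 + 5/2*e13 + 5/2*e23; translating back:
Answer: -1/2 + 5/2*i + 5/2*j - 1/2*k


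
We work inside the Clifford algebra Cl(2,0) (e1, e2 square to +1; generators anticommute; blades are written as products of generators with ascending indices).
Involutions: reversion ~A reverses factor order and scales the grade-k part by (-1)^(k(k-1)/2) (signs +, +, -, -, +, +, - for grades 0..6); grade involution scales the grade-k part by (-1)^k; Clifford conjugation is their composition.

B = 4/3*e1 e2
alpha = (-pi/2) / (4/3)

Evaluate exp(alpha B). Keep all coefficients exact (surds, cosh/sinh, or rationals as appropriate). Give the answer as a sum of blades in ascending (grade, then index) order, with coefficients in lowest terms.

B^2 = (4/3)^2*(e1 e2)^2 = 16/9*(-1) = -16/9 (a basis 2-blade squares to minus the product of its generators' squares).
B^2 = -16/9 — the negative square puts this in the circular regime; l = 4/3, alpha*l = -pi/2, so exp(alpha B) = cos(-pi/2) + (sin(-pi/2)/(4/3))*B = 0 + (-3/4)*B.
Answer: -e1 e2


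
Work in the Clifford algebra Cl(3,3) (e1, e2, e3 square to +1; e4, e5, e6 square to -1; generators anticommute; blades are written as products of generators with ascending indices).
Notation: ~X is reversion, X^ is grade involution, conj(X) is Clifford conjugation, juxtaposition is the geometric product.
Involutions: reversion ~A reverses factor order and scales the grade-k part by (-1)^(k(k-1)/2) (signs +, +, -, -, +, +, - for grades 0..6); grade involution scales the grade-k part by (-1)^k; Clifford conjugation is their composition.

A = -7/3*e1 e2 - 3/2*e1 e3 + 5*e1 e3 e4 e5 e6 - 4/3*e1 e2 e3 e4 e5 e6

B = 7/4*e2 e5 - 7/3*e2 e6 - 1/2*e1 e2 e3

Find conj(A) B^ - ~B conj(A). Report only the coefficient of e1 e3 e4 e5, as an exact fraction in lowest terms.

first term: 3/4*e2 - 7/6*e3 + 49/12*e1 e5 - 49/9*e1 e6 + 2/3*e4 e5 e6 - 21/8*e1 e2 e3 e5 + 7/2*e1 e2 e3 e6 + 28/9*e1 e3 e4 e5 + 7/3*e1 e3 e4 e6 + 5/2*e2 e4 e5 e6 - 35/3*e1 e2 e3 e4 e5 - 35/4*e1 e2 e3 e4 e6
second term: 3/4*e2 - 7/6*e3 + 49/12*e1 e5 - 49/9*e1 e6 - 2/3*e4 e5 e6 + 21/8*e1 e2 e3 e5 - 7/2*e1 e2 e3 e6 - 28/9*e1 e3 e4 e5 - 7/3*e1 e3 e4 e6 - 5/2*e2 e4 e5 e6 - 35/3*e1 e2 e3 e4 e5 - 35/4*e1 e2 e3 e4 e6
Answer: 56/9


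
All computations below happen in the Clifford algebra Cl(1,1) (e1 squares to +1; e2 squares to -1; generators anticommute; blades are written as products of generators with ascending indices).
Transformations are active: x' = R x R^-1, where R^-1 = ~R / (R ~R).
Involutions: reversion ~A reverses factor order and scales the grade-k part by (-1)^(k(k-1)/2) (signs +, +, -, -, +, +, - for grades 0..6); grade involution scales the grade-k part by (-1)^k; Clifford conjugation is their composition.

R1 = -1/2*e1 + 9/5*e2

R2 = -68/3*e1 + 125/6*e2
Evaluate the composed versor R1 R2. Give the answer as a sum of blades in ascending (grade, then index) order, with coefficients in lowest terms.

Distribute over the terms of R1 (each basis-blade product reordered to ascending indices, repeated generators contracted through their squares):
(-1/2*e1) R2 = 34/3 - 125/12*e1 e2
(9/5*e2) R2 = -75/2 + 204/5*e1 e2
Summing the partial products and collecting blades:
Answer: -157/6 + 1823/60*e1 e2


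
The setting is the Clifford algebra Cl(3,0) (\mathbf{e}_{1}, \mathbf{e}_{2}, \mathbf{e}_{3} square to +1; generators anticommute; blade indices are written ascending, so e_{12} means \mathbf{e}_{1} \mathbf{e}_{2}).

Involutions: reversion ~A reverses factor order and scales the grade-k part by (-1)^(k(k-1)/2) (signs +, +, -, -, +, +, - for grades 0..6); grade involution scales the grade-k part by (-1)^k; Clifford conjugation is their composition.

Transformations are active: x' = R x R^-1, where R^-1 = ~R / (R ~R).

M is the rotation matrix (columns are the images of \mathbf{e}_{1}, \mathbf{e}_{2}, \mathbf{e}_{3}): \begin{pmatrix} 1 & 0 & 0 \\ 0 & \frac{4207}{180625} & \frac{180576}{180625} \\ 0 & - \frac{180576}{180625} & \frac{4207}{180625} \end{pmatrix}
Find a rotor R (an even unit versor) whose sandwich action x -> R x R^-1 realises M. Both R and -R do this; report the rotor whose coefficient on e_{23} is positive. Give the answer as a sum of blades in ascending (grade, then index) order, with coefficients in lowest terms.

Method: write R = a + b12*e_{12} + b13*e_{13} + b23*e_{23} with a^2 + b12^2 + b13^2 + b23^2 = 1 (so R^-1 = ~R). Expanding the columns R e_j ~R gives tr M = 4a^2 - 1 and, from the antisymmetric part, M21 - M12 = -4a*b12, M13 - M31 = 4a*b13, M32 - M23 = -4a*b23.
Here tr M = \frac{189039}{180625}, so a^2 = (1 + tr M)/4 = \frac{92416}{180625} and a = ±\frac{304}{425}. Taking a = \frac{304}{425}: M21 - M12 = 0, M13 - M31 = 0, M32 - M23 = -\frac{361152}{180625}, giving b12 = 0, b13 = 0, b23 = \frac{297}{425}, i.e. R = \frac{304}{425} + \frac{297}{425} e_{23}.
Its e_{23} coefficient is already positive.
Answer: \frac{304}{425} + \frac{297}{425} e_{23}. Note: both R and -R realise this M (trace \frac{189039}{180625}); the covering map identifies them, and the e_{23}-coefficient sign is the tie-breaker.


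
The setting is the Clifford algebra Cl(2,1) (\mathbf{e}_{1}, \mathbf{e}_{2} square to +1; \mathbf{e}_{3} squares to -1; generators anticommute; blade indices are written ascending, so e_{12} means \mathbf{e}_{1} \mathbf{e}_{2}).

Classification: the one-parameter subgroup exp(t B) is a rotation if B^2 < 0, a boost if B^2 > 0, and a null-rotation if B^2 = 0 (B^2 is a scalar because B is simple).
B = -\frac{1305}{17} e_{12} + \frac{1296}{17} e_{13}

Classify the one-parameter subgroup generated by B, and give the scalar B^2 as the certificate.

B^2 term by term: the squares give (-\frac{1305}{17})^2*(e_{12})^2 + (\frac{1296}{17})^2*(e_{13})^2 = \frac{1703025}{289}*(-1) + \frac{1679616}{289}*(+1) = -81 (each basis 2-blade squares to minus the product of its generators' squares); cross terms between blades sharing an index anticommute and cancel. So B^2 = -81.
Answer: rotation, certificate B^2 = -81. No conjugation can change B^2 = -81; the sign gives the class.


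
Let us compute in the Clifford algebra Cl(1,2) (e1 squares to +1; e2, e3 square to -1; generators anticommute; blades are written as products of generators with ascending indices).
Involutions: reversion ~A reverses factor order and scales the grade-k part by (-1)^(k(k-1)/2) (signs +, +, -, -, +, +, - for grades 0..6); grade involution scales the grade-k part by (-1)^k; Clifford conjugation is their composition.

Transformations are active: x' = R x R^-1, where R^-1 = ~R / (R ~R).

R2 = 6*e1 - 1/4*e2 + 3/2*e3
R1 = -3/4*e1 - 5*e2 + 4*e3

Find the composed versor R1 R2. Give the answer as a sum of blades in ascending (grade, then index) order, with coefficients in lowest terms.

Distribute over the terms of R1 (each basis-blade product reordered to ascending indices, repeated generators contracted through their squares):
(-3/4*e1) R2 = -9/2 + 3/16*e1 e2 - 9/8*e1 e3
(-5*e2) R2 = -5/4 + 30*e1 e2 - 15/2*e2 e3
(4*e3) R2 = -6 - 24*e1 e3 + e2 e3
Summing the partial products and collecting blades:
Answer: -47/4 + 483/16*e1 e2 - 201/8*e1 e3 - 13/2*e2 e3


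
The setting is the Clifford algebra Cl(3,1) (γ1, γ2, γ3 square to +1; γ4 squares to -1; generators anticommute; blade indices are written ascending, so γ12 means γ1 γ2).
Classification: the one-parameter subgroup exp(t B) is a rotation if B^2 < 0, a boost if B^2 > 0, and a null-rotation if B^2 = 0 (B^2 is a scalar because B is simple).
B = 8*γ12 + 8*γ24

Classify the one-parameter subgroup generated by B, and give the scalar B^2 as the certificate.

B^2 term by term: the squares give (8)^2*(γ12)^2 + (8)^2*(γ24)^2 = 64*(-1) + 64*(+1) = 0 (each basis 2-blade squares to minus the product of its generators' squares); cross terms between blades sharing an index anticommute and cancel. So B^2 = 0.
Answer: null-rotation, certificate B^2 = 0. The invariant at work: B^2 = 0 is unchanged by conjugation, hence its sign classifies the subgroup whatever basis B is written in.


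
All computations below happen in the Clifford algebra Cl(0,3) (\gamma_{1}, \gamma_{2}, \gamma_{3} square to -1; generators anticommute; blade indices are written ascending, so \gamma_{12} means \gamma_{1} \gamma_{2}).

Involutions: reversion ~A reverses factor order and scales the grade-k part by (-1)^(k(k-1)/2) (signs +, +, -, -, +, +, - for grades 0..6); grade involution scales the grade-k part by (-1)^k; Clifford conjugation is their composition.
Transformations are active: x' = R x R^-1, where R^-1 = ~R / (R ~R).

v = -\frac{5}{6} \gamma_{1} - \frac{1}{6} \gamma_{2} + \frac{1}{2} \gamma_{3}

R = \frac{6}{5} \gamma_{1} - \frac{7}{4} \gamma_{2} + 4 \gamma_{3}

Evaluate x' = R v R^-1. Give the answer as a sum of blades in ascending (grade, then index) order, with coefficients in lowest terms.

~R = \frac{6}{5} \gamma_{1} - \frac{7}{4} \gamma_{2} + 4 \gamma_{3}, and R ~R = -\frac{8201}{400}, so R^-1 = ~R / (-\frac{8201}{400}).
R v = -\frac{31}{24} - \frac{199}{120} \gamma_{12} + \frac{59}{15} \gamma_{13} - \frac{5}{24} \gamma_{23}
Answer: \frac{48445}{49206} \gamma_{1} - \frac{883}{16402} \gamma_{2} + \frac{197}{49206} \gamma_{3}


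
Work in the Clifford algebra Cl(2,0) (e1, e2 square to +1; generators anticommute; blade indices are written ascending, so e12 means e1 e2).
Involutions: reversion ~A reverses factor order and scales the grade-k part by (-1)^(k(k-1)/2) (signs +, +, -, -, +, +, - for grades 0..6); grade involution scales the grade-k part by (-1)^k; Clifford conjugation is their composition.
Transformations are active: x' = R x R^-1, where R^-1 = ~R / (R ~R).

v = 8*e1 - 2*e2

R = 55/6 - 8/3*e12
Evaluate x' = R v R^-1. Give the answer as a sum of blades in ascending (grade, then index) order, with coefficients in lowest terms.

~R = 55/6 + 8/3*e12, and R ~R = 3281/36, so R^-1 = ~R / (3281/36).
R v = 236/3*e1 + 3*e2
Answer: 25672/3281*e1 + 8542/3281*e2


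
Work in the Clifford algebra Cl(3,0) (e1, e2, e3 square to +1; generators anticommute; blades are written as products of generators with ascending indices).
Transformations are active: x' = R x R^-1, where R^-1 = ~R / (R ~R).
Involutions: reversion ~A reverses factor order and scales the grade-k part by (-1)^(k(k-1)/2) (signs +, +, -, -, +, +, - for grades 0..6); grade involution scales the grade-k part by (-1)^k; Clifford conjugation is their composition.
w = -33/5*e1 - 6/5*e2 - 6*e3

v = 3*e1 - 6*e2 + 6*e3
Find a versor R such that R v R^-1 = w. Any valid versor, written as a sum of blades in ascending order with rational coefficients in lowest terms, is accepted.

Here q(v) = q(w) = 81; the classical choice R = v + w = -18/5*e1 - 36/5*e2 then realises v -> w under the sandwich.
Answer: -18/5*e1 - 36/5*e2


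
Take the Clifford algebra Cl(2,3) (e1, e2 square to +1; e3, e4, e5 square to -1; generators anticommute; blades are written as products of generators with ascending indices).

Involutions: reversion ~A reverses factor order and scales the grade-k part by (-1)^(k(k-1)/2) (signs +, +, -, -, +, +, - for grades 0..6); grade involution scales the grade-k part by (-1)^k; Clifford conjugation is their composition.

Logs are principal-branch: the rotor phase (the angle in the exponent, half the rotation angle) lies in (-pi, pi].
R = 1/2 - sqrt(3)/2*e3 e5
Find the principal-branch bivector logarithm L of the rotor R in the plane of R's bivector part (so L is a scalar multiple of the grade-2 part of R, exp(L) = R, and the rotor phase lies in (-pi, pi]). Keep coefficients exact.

The scalar part of R is 1/2, so the principal-branch rotor phase is pinned; divide the bivector part by its sine to get the unit plane — L is the phase times that plane.
Concretely: cos(phase) = 1/2 gives phase = ±pi/3, and since phase/sin(phase) is even the sign is immaterial: L = (phase/sin(phase)) * <R>_2 = (2*sqrt(3)*pi/9) * <R>_2.
Answer: -pi/3*e3 e5


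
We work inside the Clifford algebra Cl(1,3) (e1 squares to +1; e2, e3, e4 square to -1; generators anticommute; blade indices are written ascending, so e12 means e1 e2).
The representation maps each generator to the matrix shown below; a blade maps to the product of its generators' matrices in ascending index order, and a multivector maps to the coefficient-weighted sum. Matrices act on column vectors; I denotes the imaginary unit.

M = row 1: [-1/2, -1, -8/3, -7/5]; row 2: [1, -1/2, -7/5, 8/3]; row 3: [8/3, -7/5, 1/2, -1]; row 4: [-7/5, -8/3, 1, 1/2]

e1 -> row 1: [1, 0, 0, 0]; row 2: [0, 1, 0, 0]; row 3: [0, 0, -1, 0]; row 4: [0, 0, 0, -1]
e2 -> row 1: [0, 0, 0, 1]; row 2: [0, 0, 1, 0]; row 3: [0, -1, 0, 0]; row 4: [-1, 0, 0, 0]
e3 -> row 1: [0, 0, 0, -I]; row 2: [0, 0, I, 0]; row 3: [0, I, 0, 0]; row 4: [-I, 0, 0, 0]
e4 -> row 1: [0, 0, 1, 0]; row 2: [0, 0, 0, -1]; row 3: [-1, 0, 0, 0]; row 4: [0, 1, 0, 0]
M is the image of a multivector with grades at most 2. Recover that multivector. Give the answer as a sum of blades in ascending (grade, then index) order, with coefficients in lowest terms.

Method: the blade images are trace-orthogonal — tr(rho(e_A) rho(e_B)^-1) = 4 if A = B and 0 otherwise — and rho(e_A)^-1 = (e_A)^2 * rho(e_A) with (e_A)^2 = +1 or -1, so the coefficient of e_A in the preimage is (e_A)^2 * tr(M rho(e_A))/4.
Nonzero projections over blades of grade <= 2: e1: (e1)^2 = +1, tr(M rho(e1)) = -2, coefficient -1/2; e4: (e4)^2 = -1, tr(M rho(e4)) = 32/3, coefficient -8/3; e12: (e12)^2 = +1, tr(M rho(e12)) = -28/5, coefficient -7/5; e24: (e24)^2 = -1, tr(M rho(e24)) = 4, coefficient -1. Every other blade of grade <= 2 projects to 0.
Answer: -1/2*e1 - 8/3*e4 - 7/5*e12 - e24


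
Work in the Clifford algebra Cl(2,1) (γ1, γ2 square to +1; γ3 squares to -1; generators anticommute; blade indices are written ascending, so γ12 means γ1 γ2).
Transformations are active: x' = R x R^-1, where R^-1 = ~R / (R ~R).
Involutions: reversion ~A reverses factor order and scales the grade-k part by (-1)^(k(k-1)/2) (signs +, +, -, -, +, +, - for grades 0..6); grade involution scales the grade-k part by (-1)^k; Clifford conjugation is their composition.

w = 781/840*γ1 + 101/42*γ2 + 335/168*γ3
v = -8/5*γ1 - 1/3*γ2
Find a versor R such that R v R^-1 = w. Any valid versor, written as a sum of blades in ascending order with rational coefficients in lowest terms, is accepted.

Construction: equal norms (both 601/225) license R = v + w = -563/840*γ1 + 29/14*γ2 + 335/168*γ3 — nothing changes along that direction, while (v - w)/2 changes sign, so v maps onto w.
Answer: -563/840*γ1 + 29/14*γ2 + 335/168*γ3


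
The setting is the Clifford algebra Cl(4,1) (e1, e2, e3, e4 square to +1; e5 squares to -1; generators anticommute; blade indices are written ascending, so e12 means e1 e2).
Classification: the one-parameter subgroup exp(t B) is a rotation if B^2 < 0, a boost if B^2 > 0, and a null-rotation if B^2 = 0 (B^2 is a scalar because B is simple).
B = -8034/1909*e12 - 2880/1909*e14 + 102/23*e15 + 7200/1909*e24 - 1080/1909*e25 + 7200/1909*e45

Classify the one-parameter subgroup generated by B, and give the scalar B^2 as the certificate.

B^2 term by term: the squares give (-8034/1909)^2*(e12)^2 + (-2880/1909)^2*(e14)^2 + (102/23)^2*(e15)^2 + (7200/1909)^2*(e24)^2 + (-1080/1909)^2*(e25)^2 + (7200/1909)^2*(e45)^2 = 64545156/3644281*(-1) + 8294400/3644281*(-1) + 10404/529*(+1) + 51840000/3644281*(-1) + 1166400/3644281*(+1) + 51840000/3644281*(+1) = 0 (each basis 2-blade squares to minus the product of its generators' squares); cross terms between blades sharing an index anticommute and cancel; the commuting (index-disjoint) pairs give grade-4 terms 2*c*c'*(blade product), which cancel blade by blade — e1245: -115689600/3644281 - 6220800/3644281 + 1468800/43907 = 0 — confirming B is simple. So B^2 = 0.
Answer: null-rotation, certificate B^2 = 0. Check the certificate: B^2 = 0, and that sign is decisive whatever form B takes.


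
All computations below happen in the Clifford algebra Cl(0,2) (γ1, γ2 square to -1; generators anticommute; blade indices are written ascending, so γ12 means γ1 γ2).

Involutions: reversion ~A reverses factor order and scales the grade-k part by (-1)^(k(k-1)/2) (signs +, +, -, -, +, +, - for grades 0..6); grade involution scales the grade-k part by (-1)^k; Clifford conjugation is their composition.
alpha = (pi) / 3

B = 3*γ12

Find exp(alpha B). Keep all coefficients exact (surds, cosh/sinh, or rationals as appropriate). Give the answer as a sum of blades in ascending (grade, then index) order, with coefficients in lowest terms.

B^2 = (3)^2*(γ12)^2 = 9*(-1) = -9 (a basis 2-blade squares to minus the product of its generators' squares).
B^2 = -9 — circular case — the even/odd split gives cos and sin: l = 3, alpha*l = pi, so exp(alpha B) = cos(pi) + (sin(pi)/3)*B = -1 + (0)*B.
Answer: -1


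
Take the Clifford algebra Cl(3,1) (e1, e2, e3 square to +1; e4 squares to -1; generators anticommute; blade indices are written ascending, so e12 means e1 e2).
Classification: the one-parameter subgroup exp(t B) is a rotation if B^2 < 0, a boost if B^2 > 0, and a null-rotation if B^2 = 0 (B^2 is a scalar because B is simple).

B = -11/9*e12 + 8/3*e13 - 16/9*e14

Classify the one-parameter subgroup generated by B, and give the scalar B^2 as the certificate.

B^2 term by term: the squares give (-11/9)^2*(e12)^2 + (8/3)^2*(e13)^2 + (-16/9)^2*(e14)^2 = 121/81*(-1) + 64/9*(-1) + 256/81*(+1) = -49/9 (each basis 2-blade squares to minus the product of its generators' squares); cross terms between blades sharing an index anticommute and cancel. So B^2 = -49/9.
Answer: rotation, certificate B^2 = -49/9. Certificate logic: -49/9 is a conjugation-invariant scalar, so its sign fixes rotation versus boost versus null-rotation outright.


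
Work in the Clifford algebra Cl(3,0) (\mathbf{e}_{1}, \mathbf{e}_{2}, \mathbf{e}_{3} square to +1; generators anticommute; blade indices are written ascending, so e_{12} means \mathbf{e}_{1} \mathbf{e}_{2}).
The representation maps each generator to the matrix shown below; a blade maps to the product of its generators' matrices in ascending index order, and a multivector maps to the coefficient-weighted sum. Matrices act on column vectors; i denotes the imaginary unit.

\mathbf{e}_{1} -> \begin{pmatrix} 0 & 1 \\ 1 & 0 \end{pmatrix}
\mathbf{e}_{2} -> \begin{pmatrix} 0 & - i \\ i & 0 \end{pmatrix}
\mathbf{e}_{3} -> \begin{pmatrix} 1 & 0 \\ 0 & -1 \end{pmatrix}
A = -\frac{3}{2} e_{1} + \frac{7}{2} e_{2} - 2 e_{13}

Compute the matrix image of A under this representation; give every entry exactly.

Bivector images (products of the table entries): rho(e_{13}) = rho(\mathbf{e}_{1})rho(\mathbf{e}_{3}) = \begin{pmatrix} 0 & -1 \\ 1 & 0 \end{pmatrix}.
M = (-\frac{3}{2})*rho(e_{1}) + (\frac{7}{2})*rho(e_{2}) + (-2)*rho(e_{13}), summed entrywise:
Answer: \begin{pmatrix} 0 & \frac{1}{2} - \frac{7 i}{2} \\ - \frac{7}{2} + \frac{7 i}{2} & 0 \end{pmatrix}


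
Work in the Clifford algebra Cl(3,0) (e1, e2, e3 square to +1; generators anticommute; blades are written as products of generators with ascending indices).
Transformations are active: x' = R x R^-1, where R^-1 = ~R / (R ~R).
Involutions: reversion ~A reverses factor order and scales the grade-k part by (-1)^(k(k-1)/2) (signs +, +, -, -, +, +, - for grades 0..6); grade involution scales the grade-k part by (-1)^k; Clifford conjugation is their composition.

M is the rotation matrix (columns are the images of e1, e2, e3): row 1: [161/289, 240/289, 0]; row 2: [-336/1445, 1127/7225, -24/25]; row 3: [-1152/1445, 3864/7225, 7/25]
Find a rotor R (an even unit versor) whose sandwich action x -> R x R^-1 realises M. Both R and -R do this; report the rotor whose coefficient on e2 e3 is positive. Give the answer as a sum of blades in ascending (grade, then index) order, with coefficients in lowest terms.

Method: write R = a + b12*e1 e2 + b13*e1 e3 + b23*e2 e3 with a^2 + b12^2 + b13^2 + b23^2 = 1 (so R^-1 = ~R). Expanding the columns R e_j ~R gives tr M = 4a^2 - 1 and, from the antisymmetric part, M21 - M12 = -4a*b12, M13 - M31 = 4a*b13, M32 - M23 = -4a*b23.
Here tr M = 287/289, so a^2 = (1 + tr M)/4 = 144/289 and a = ±12/17. Taking a = 12/17: M21 - M12 = -1536/1445, M13 - M31 = 1152/1445, M32 - M23 = 432/289, giving b12 = 32/85, b13 = 24/85, b23 = -9/17, i.e. R = 12/17 + 32/85*e1 e2 + 24/85*e1 e3 - 9/17*e2 e3.
Its e2 e3 coefficient is negative, so report the other preimage -R.
Answer: -12/17 - 32/85*e1 e2 - 24/85*e1 e3 + 9/17*e2 e3. Key observation: the double cover Spin(3) -> SO(3) sends R and -R to the same matrix (trace 287/289 here), so the stated sign of the e2 e3 coefficient is what selects one sheet.


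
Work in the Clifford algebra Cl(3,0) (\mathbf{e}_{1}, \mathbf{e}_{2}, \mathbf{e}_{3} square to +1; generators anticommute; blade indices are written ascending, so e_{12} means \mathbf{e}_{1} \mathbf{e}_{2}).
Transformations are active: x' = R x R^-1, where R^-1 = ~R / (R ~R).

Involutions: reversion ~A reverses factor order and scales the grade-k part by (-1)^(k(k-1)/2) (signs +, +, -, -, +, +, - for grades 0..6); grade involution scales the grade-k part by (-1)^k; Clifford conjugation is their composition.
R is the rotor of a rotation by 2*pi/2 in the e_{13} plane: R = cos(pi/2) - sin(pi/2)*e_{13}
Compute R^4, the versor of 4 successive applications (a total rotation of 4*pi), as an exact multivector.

The rotor phase is half the rotation angle and phases add under composition, so 4 steps in the e_{13} plane accumulate phase 4*(pi/2) = 2 \pi: R^4 = cos(2 \pi) - sin(2 \pi)*e_{13}.
cos(2 \pi) = 1 and sin(2 \pi) = 0, so R^4 = 1. The total rotation 4*pi is 2 full turns, so every vector returns to itself, yet the rotor is +1, back on the identity sheet (an even number of 2*pi turns).
Answer: 1


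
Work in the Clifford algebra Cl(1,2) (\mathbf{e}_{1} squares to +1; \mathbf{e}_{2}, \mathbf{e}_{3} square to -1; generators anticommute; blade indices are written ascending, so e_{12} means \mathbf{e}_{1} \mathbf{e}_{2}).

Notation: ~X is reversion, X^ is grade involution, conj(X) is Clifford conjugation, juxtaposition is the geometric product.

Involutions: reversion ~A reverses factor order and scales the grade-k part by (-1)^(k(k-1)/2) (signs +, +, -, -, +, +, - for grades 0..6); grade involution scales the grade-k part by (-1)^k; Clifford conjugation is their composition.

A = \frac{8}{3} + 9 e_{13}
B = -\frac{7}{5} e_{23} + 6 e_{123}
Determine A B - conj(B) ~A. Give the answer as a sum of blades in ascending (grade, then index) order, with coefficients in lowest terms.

first term: -54 e_{2} - \frac{63}{5} e_{12} - \frac{56}{15} e_{23} + 16 e_{123}
second term: 54 e_{2} + \frac{63}{5} e_{12} + \frac{56}{15} e_{23} + 16 e_{123}
Answer: -108 e_{2} - \frac{126}{5} e_{12} - \frac{112}{15} e_{23}


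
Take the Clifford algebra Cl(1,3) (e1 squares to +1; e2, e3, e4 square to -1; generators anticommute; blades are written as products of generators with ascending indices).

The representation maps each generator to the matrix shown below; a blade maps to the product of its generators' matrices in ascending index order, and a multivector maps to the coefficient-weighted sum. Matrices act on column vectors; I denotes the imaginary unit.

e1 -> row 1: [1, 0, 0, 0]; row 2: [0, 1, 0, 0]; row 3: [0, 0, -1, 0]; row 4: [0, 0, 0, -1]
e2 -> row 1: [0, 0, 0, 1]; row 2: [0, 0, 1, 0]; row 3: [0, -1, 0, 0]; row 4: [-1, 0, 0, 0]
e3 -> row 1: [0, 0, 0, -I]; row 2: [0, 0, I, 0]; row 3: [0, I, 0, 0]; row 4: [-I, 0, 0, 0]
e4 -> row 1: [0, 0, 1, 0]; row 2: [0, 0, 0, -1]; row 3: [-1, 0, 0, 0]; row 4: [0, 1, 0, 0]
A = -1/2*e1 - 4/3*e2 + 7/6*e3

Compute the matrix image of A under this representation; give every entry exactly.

M = (-1/2)*rho(e1) + (-4/3)*rho(e2) + (7/6)*rho(e3), summed entrywise:
Answer: row 1: [-1/2, 0, 0, -4/3 - 7*I/6]; row 2: [0, -1/2, -4/3 + 7*I/6, 0]; row 3: [0, 4/3 + 7*I/6, 1/2, 0]; row 4: [4/3 - 7*I/6, 0, 0, 1/2]


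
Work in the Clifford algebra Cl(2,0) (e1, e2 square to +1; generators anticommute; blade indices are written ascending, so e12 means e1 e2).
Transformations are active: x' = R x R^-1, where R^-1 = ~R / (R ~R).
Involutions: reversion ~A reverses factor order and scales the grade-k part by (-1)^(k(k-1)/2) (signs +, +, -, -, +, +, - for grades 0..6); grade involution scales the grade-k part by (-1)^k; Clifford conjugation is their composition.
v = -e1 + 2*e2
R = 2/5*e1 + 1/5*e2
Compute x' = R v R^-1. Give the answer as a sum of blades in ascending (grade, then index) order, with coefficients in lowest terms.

~R = 2/5*e1 + 1/5*e2, and R ~R = 1/5, so R^-1 = ~R / (1/5).
R v = e12
Answer: e1 - 2*e2


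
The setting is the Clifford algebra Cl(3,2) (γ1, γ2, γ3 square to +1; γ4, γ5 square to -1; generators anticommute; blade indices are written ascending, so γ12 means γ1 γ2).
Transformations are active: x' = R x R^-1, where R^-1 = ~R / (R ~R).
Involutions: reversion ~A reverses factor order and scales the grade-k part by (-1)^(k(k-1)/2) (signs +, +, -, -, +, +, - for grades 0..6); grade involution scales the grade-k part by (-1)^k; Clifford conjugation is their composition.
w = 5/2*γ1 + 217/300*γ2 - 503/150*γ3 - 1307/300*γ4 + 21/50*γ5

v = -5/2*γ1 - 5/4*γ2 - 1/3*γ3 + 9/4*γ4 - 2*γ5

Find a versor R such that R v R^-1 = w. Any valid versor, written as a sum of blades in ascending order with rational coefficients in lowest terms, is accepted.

R = v + w = -79/150*γ2 - 553/150*γ3 - 158/75*γ4 - 79/50*γ5 works: the equal norms (-41/36) guarantee its sandwich swaps v into w.
Answer: -79/150*γ2 - 553/150*γ3 - 158/75*γ4 - 79/50*γ5


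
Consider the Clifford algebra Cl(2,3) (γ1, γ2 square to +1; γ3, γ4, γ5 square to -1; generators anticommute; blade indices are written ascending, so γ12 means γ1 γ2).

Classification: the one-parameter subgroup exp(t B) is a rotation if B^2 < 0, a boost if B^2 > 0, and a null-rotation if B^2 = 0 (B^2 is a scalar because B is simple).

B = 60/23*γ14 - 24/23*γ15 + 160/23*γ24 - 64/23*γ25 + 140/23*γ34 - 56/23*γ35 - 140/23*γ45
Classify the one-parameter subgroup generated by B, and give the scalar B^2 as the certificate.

B^2 term by term: the squares give (60/23)^2*(γ14)^2 + (-24/23)^2*(γ15)^2 + (160/23)^2*(γ24)^2 + (-64/23)^2*(γ25)^2 + (140/23)^2*(γ34)^2 + (-56/23)^2*(γ35)^2 + (-140/23)^2*(γ45)^2 = 3600/529*(+1) + 576/529*(+1) + 25600/529*(+1) + 4096/529*(+1) + 19600/529*(-1) + 3136/529*(-1) + 19600/529*(-1) = -16 (each basis 2-blade squares to minus the product of its generators' squares); cross terms between blades sharing an index anticommute and cancel; the commuting (index-disjoint) pairs give grade-4 terms 2*c*c'*(blade product), which cancel blade by blade — γ1245: 7680/529 - 7680/529 = 0; γ1345: 6720/529 - 6720/529 = 0; γ2345: 17920/529 - 17920/529 = 0 — confirming B is simple. So B^2 = -16.
Answer: rotation, certificate B^2 = -16. Certificate logic: -16 is a conjugation-invariant scalar, so its sign fixes rotation versus boost versus null-rotation outright.


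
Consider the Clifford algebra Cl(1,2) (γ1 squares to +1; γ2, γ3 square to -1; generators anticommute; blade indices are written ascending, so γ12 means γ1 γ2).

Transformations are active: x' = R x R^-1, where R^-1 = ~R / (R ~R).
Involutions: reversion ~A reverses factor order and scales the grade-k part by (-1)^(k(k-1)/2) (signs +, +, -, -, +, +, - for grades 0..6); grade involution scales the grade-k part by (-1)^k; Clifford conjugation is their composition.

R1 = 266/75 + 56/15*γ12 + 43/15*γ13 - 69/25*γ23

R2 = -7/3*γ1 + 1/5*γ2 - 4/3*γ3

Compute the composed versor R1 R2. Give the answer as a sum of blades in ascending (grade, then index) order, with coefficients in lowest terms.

Distribute over the terms of R2 (each basis-blade product reordered to ascending indices, repeated generators contracted through their squares):
R1 (-7/3*γ1) = -1862/225*γ1 + 392/45*γ2 + 301/45*γ3 + 161/25*γ123
R1 (1/5*γ2) = -56/75*γ1 + 266/375*γ2 - 69/125*γ3 - 43/75*γ123
R1 (-4/3*γ3) = 172/45*γ1 - 92/25*γ2 - 1064/225*γ3 - 224/45*γ123
Summing the partial products and collecting blades:
Answer: -26/5*γ1 + 6458/1125*γ2 + 176/125*γ3 + 8/9*γ123


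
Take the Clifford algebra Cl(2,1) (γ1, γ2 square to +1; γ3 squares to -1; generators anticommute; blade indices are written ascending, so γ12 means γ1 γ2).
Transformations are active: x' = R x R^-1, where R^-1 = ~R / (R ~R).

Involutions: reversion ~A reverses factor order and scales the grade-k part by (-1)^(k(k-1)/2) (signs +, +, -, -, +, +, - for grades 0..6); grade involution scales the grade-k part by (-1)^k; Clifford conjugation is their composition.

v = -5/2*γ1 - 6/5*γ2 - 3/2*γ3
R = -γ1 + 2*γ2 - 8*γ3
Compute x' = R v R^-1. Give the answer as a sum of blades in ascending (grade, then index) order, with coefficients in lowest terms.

~R = -γ1 + 2*γ2 - 8*γ3, and R ~R = -59, so R^-1 = ~R / (-59).
R v = -119/10 + 31/5*γ12 - 37/2*γ13 - 63/5*γ23
Answer: 1237/590*γ1 + 592/295*γ2 - 1019/590*γ3


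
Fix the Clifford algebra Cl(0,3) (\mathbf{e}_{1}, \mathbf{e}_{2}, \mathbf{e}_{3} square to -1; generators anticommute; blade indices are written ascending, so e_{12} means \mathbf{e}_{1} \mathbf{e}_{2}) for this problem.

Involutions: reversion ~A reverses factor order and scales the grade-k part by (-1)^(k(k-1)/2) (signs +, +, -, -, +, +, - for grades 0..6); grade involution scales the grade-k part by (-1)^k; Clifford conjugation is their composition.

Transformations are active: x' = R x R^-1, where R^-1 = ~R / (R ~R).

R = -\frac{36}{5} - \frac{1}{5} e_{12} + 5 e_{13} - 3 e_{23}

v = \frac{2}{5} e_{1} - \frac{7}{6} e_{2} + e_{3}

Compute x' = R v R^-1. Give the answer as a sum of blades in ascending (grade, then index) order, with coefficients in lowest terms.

~R = -\frac{36}{5} + \frac{1}{5} e_{12} - 5 e_{13} + 3 e_{23}, and R ~R = \frac{2147}{25}, so R^-1 = ~R / (\frac{2147}{25}).
R v = -\frac{1217}{150} e_{1} + \frac{283}{25} e_{2} - \frac{17}{10} e_{3} + \frac{133}{30} e_{123}
Answer: \frac{1397}{2147} e_{1} - \frac{26787}{21470} e_{2} - \frac{4738}{6441} e_{3}


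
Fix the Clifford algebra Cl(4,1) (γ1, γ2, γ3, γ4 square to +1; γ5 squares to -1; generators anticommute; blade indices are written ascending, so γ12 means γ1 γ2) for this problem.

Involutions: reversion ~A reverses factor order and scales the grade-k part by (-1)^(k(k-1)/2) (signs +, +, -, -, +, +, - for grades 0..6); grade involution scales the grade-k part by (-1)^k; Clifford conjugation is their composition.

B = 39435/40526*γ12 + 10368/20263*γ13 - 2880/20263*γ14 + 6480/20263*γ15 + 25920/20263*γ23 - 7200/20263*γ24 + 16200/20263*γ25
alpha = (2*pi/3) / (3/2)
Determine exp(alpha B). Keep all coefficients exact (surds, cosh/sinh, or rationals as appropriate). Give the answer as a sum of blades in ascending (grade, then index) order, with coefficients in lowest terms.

B^2 term by term: the squares give (39435/40526)^2*(γ12)^2 + (10368/20263)^2*(γ13)^2 + (-2880/20263)^2*(γ14)^2 + (6480/20263)^2*(γ15)^2 + (25920/20263)^2*(γ23)^2 + (-7200/20263)^2*(γ24)^2 + (16200/20263)^2*(γ25)^2 = 1555119225/1642356676*(-1) + 107495424/410589169*(-1) + 8294400/410589169*(-1) + 41990400/410589169*(+1) + 671846400/410589169*(-1) + 51840000/410589169*(-1) + 262440000/410589169*(+1) = -9/4 (each basis 2-blade squares to minus the product of its generators' squares); cross terms between blades sharing an index anticommute and cancel; the commuting (index-disjoint) pairs give grade-4 terms 2*c*c'*(blade product), which cancel blade by blade — γ1234: 149299200/410589169 - 149299200/410589169 = 0; γ1235: -335923200/410589169 + 335923200/410589169 = 0; γ1245: 93312000/410589169 - 93312000/410589169 = 0 — confirming B is simple. So B^2 = -9/4.
B^2 = -9/4 — the series telescopes trigonometrically here: l = 3/2, alpha*l = 2*pi/3, so exp(alpha B) = cos(2*pi/3) + (sin(2*pi/3)/(3/2))*B = -1/2 + (sqrt(3)/3)*B.
Answer: -1/2 + 13145*sqrt(3)/40526*γ12 + 3456*sqrt(3)/20263*γ13 - 960*sqrt(3)/20263*γ14 + 2160*sqrt(3)/20263*γ15 + 8640*sqrt(3)/20263*γ23 - 2400*sqrt(3)/20263*γ24 + 5400*sqrt(3)/20263*γ25


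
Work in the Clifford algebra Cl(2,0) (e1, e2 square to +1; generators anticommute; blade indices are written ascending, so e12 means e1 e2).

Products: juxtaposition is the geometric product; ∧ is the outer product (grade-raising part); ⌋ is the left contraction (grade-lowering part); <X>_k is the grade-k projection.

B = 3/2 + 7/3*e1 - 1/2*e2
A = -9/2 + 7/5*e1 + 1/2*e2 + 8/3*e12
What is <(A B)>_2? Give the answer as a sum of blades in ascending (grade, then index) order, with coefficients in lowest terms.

step 1: -56/15 - 146/15*e1 - 29/9*e2 + 32/15*e12
step 2: 32/15*e12
Answer: 32/15*e12


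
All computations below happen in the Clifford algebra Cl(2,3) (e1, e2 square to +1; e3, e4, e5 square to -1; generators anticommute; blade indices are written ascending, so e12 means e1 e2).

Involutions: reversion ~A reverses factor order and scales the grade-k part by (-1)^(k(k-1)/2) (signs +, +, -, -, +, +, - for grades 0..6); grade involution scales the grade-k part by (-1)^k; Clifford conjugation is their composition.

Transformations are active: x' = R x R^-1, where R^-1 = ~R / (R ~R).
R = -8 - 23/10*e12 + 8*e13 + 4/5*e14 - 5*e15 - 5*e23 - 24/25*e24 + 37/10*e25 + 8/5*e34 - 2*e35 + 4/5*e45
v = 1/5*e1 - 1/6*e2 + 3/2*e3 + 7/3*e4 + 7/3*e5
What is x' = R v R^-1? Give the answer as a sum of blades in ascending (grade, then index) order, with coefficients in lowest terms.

~R = -8 + 23/10*e12 - 8*e13 - 4/5*e14 + 5*e15 + 5*e23 + 24/25*e24 - 37/10*e25 - 8/5*e34 + 2*e35 - 4/5*e45, and R ~R = -32976/625, so R^-1 = ~R / (-32976/625).
R v = -41/12*e1 + 29/10*e2 - 27/2*e3 - 1384/75*e4 - 1091/60*e5 - 187/60*e123 - 4069/750*e124 - 273/50*e125 + 1334/75*e134 + 773/30*e135 + 1027/75*e145 - 787/75*e234 - 1013/60*e235 - 1651/150*e245 + 48/5*e345
Answer: -20729/27480*e1 + 743/916*e2 + 159/916*e3 + 1643/687*e4 + 16069/5496*e5


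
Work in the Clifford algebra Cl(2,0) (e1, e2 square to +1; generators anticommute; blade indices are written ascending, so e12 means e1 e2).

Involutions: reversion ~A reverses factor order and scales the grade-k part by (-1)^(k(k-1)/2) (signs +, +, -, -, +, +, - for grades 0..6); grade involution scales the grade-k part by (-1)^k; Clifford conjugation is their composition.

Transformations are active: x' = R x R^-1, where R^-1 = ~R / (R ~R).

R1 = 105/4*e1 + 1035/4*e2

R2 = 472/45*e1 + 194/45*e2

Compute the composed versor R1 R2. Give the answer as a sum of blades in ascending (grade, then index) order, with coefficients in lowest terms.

Distribute over the terms of R1 (each basis-blade product reordered to ascending indices, repeated generators contracted through their squares):
(105/4*e1) R2 = 826/3 + 679/6*e12
(1035/4*e2) R2 = 2231/2 - 2714*e12
Summing the partial products and collecting blades:
Answer: 8345/6 - 15605/6*e12


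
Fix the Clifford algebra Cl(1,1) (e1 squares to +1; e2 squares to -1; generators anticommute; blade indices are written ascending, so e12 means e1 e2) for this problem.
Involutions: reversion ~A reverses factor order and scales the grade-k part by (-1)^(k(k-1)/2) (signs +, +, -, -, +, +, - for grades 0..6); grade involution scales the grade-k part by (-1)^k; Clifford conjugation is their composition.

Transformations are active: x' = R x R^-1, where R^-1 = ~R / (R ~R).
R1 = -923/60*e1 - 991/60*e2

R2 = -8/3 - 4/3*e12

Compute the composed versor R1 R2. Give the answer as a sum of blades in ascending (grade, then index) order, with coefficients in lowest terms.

Distribute over the terms of R1 (each basis-blade product reordered to ascending indices, repeated generators contracted through their squares):
(-923/60*e1) R2 = 1846/45*e1 + 923/45*e2
(-991/60*e2) R2 = 991/45*e1 + 1982/45*e2
Summing the partial products and collecting blades:
Answer: 2837/45*e1 + 581/9*e2


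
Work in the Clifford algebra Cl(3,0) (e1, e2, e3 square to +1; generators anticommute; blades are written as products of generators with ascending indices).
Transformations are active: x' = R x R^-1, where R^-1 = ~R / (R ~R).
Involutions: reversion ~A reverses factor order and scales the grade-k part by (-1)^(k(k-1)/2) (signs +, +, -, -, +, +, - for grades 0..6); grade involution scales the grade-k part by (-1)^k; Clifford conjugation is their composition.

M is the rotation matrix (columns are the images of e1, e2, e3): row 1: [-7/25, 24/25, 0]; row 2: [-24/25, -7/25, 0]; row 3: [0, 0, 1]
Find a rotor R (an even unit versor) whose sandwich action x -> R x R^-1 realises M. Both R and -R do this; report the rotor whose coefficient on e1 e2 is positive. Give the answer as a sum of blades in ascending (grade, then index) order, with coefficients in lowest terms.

Method: write R = a + b12*e1 e2 + b13*e1 e3 + b23*e2 e3 with a^2 + b12^2 + b13^2 + b23^2 = 1 (so R^-1 = ~R). Expanding the columns R e_j ~R gives tr M = 4a^2 - 1 and, from the antisymmetric part, M21 - M12 = -4a*b12, M13 - M31 = 4a*b13, M32 - M23 = -4a*b23.
Here tr M = 11/25, so a^2 = (1 + tr M)/4 = 9/25 and a = ±3/5. Taking a = 3/5: M21 - M12 = -48/25, M13 - M31 = 0, M32 - M23 = 0, giving b12 = 4/5, b13 = 0, b23 = 0, i.e. R = 3/5 + 4/5*e1 e2.
Its e1 e2 coefficient is already positive.
Answer: 3/5 + 4/5*e1 e2. Uniqueness: Spin(3) -> SO(3) maps R and -R to the same rotation of trace 11/25; fixing the sign of the e1 e2 coefficient removes the ambiguity.


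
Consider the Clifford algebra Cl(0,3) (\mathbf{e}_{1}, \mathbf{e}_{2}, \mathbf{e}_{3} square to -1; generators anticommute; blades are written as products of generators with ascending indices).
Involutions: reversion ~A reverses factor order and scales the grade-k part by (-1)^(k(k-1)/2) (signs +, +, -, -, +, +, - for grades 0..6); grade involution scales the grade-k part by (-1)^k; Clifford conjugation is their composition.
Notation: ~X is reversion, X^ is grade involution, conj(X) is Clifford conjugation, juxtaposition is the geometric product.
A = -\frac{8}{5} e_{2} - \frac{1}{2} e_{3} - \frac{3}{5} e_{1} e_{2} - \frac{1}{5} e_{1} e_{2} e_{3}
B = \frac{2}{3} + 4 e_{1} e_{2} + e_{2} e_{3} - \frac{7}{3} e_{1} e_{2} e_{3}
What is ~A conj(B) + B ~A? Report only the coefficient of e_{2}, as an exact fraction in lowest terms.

first term: \frac{29}{15} + \frac{33}{5} e_{1} - \frac{17}{30} e_{2} + \frac{4}{15} e_{3} - \frac{23}{30} e_{1} e_{2} + \frac{13}{3} e_{1} e_{3} + \frac{32}{15} e_{1} e_{2} e_{3}
second term: -\frac{43}{15} + \frac{31}{5} e_{1} - \frac{17}{30} e_{2} - \frac{4}{3} e_{3} - \frac{23}{30} e_{1} e_{2} + \frac{13}{3} e_{1} e_{3} - \frac{28}{15} e_{1} e_{2} e_{3}
Answer: -\frac{17}{15}
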